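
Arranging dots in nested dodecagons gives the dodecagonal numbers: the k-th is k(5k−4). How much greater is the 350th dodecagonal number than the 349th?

Consecutive dodecagonal numbers differ by 10n − 9: here 10·350 − 9 = 3491.

3491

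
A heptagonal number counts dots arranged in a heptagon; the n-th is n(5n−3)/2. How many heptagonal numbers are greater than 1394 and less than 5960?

26

The n-th heptagonal number is n(5n−3)/2.
Smallest index with value > 1394: n = 24 (giving 1404).
Largest index with value < 5960: n = 49 (giving 5929).
Indices 24 through 49: 26 terms.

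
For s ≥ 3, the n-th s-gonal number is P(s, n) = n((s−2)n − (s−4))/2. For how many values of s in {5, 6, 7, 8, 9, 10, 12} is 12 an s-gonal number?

s = 5: P(5, 3) = 12. ✓
s = 6: P(6, 2) = 6 and P(6, 3) = 15; 12 is not s-gonal.
s = 7: P(7, 2) = 7 and P(7, 3) = 18; 12 is not s-gonal.
s = 8: P(8, 2) = 8 and P(8, 3) = 21; 12 is not s-gonal.
s = 9: P(9, 2) = 9 and P(9, 3) = 24; 12 is not s-gonal.
s = 10: P(10, 2) = 10 and P(10, 3) = 27; 12 is not s-gonal.
s = 12: P(12, 2) = 12. ✓
Hits: s ∈ {5, 12} → 2.

2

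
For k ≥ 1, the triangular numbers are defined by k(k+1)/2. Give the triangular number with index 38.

The 38th triangular number is n(n+1)/2 with n = 38.
38·39/2 = 1482/2 = 741.

741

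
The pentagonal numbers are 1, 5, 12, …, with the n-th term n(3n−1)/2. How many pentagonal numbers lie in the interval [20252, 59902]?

84

The n-th pentagonal number is n(3n−1)/2.
Smallest index with value ≥ 20252: n = 117 (giving 20475).
Largest index with value ≤ 59902: n = 200 (giving 59900).
Indices 117 through 200: 84 terms.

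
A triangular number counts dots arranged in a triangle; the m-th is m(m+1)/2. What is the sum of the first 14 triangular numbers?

Σ i(i+1)/2 = (Σi² + Σi) / 2 over i = 1..14.
Σi = 105 and Σi² = 1015.
(1·1015 + 1·105) / 2 = 1120/2 = 560.

560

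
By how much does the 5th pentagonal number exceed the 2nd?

5·(3·5 − 1)/2 = 35 and 2·(3·2 − 1)/2 = 5.
Difference: 35 − 5 = 30.

30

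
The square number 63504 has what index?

252

We need n² = 63504, so n = √63504 = 252.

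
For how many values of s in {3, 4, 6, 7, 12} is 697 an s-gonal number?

s = 3: P(3, 36) = 666 and P(3, 37) = 703; 697 is not s-gonal.
s = 4: P(4, 26) = 676 and P(4, 27) = 729; 697 is not s-gonal.
s = 6: P(6, 18) = 630 and P(6, 19) = 703; 697 is not s-gonal.
s = 7: P(7, 17) = 697. ✓
s = 12: P(12, 12) = 672 and P(12, 13) = 793; 697 is not s-gonal.
Hits: s ∈ {7} → 1.

1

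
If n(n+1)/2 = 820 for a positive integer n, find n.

Set n(n+1)/2 = 820, giving n² + n − 1640 = 0.
The discriminant is 1 + 8·820 = 6561, and √6561 = 81.
So n = (-1 + 81) / 2 = 80/2 = 40.

40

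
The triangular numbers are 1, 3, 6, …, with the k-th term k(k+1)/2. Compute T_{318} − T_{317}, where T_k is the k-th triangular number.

318

Consecutive triangular numbers differ by n: T_{318} − T_{317} = 318.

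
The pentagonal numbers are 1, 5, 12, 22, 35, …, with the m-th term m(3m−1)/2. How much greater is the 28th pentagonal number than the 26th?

161

28·(3·28 − 1)/2 = 1162 and 26·(3·26 − 1)/2 = 1001.
Difference: 1162 − 1001 = 161.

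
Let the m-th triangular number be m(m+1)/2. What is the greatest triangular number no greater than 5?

3

Solve n(n+1)/2 ≤ 5 for integer n.
n = 2 gives 3 ≤ 5, while n = 3 gives 6 > 5; so the answer is 3.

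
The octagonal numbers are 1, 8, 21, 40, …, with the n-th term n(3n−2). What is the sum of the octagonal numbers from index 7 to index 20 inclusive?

7959

Σ i(3i−2) = 3Σi² − 2Σi over i = 7..20.
Σi = 210 − 21 = 189 and Σi² = 2870 − 91 = 2779.
3·2779 − 2·189 = 7959.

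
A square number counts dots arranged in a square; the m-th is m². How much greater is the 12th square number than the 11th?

n² − (n−1)² = 2n − 1, so 12² − 11² = 2·12 − 1 = 23.

23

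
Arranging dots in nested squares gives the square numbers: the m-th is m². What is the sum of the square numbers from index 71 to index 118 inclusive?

Σ_{i=71}^{118} i² = 554659 − 116795 = 437864.

437864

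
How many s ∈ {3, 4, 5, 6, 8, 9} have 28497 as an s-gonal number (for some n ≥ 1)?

s = 3: P(3, 238) = 28441 and P(3, 239) = 28680; 28497 is not s-gonal.
s = 4: P(4, 168) = 28224 and P(4, 169) = 28561; 28497 is not s-gonal.
s = 5: P(5, 138) = 28497. ✓
s = 6: P(6, 119) = 28203 and P(6, 120) = 28680; 28497 is not s-gonal.
s = 8: P(8, 97) = 28033 and P(8, 98) = 28616; 28497 is not s-gonal.
s = 9: P(9, 90) = 28125 and P(9, 91) = 28756; 28497 is not s-gonal.
Hits: s ∈ {5} → 1.

1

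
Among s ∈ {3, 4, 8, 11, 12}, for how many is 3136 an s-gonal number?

s = 3: P(3, 78) = 3081 and P(3, 79) = 3160; 3136 is not s-gonal.
s = 4: P(4, 56) = 3136. ✓
s = 8: P(8, 32) = 3008 and P(8, 33) = 3201; 3136 is not s-gonal.
s = 11: P(11, 26) = 2951 and P(11, 27) = 3186; 3136 is not s-gonal.
s = 12: P(12, 25) = 3025 and P(12, 26) = 3276; 3136 is not s-gonal.
Hits: s ∈ {4} → 1.

1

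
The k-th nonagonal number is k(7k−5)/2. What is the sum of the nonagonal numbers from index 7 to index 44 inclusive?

Σ i(7i−5)/2 = (7Σi² − 5Σi) / 2 over i = 7..44.
Σi = 990 − 21 = 969 and Σi² = 29370 − 91 = 29279.
(7·29279 − 5·969) / 2 = 200108/2 = 100054.

100054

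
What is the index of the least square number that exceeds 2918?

55

Solve n² > 2918 for integer n.
The largest n with value ≤ 2918 is 54 (since 2916 ≤ 2918 < 3025), so the first above is n = 55, value 3025.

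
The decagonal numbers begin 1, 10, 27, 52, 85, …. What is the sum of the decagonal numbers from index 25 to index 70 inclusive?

441025

Σ i(4i−3) = 4Σi² − 3Σi over i = 25..70.
Σi = 2485 − 300 = 2185 and Σi² = 116795 − 4900 = 111895.
4·111895 − 3·2185 = 441025.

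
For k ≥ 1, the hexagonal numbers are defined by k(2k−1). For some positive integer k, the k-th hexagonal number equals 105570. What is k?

Set n(2n−1) = 105570, giving 2n² − n − 105570 = 0.
The discriminant is 1 + 8·105570 = 844561, and √844561 = 919.
So n = (1 + 919) / 4 = 920/4 = 230.

230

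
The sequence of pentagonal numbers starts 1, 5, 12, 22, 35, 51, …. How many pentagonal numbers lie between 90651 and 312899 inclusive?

211

The n-th pentagonal number is n(3n−1)/2.
Smallest index with value ≥ 90651: n = 246 (giving 90651).
Largest index with value ≤ 312899: n = 456 (giving 311676).
Indices 246 through 456: 211 terms.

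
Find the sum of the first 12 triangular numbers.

Σ i(i+1)/2 = (Σi² + Σi) / 2 over i = 1..12.
Σi = 78 and Σi² = 650.
(1·650 + 1·78) / 2 = 728/2 = 364.

364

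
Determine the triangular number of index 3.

6

The 3rd triangular number is n(n+1)/2 with n = 3.
3·4/2 = 12/2 = 6.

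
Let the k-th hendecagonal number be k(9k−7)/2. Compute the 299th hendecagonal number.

299·(9·299 − 7)/2 = 299·2684/2 = 299·1342 = 401258.

401258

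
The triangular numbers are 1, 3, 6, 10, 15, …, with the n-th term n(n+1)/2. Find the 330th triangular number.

The 330th triangular number is n(n+1)/2 with n = 330.
330·331/2 = 109230/2 = 54615.

54615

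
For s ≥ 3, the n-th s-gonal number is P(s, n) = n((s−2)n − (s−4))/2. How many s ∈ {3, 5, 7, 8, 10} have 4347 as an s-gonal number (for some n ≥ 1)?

2

s = 3: P(3, 92) = 4278 and P(3, 93) = 4371; 4347 is not s-gonal.
s = 5: P(5, 54) = 4347. ✓
s = 7: P(7, 42) = 4347. ✓
s = 8: P(8, 38) = 4256 and P(8, 39) = 4485; 4347 is not s-gonal.
s = 10: P(10, 33) = 4257 and P(10, 34) = 4522; 4347 is not s-gonal.
Hits: s ∈ {5, 7} → 2.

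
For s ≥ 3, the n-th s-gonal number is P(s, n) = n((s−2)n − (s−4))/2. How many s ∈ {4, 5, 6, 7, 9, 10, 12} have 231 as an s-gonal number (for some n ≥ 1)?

s = 4: P(4, 15) = 225 and P(4, 16) = 256; 231 is not s-gonal.
s = 5: P(5, 12) = 210 and P(5, 13) = 247; 231 is not s-gonal.
s = 6: P(6, 11) = 231. ✓
s = 7: P(7, 9) = 189 and P(7, 10) = 235; 231 is not s-gonal.
s = 9: P(9, 8) = 204 and P(9, 9) = 261; 231 is not s-gonal.
s = 10: P(10, 7) = 175 and P(10, 8) = 232; 231 is not s-gonal.
s = 12: P(12, 7) = 217 and P(12, 8) = 288; 231 is not s-gonal.
Hits: s ∈ {6} → 1.

1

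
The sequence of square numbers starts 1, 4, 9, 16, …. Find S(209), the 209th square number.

209² = 43681.

43681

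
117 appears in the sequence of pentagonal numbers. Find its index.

Set n(3n−1)/2 = 117, giving 3n² − n − 234 = 0.
So n = (1 + 53) / 6 = 54/6 = 9.
Check: 9·(3·9 − 1)/2 = 117. ✓

9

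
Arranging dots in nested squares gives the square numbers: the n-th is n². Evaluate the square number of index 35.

1225

The 35th square number is n² with n = 35.
35² = 1225.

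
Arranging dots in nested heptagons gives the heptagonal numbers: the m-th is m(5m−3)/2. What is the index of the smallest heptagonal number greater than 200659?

Solve n(5n−3)/2 > 200659 for integer n.
The largest n with value ≤ 200659 is 283 (since 199798 ≤ 200659 < 201214), so the first above is n = 284, value 201214.

284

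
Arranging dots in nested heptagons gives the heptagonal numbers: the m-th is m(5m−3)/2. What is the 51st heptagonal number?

The 51st heptagonal number is n(5n−3)/2 with n = 51.
51·(5·51 − 3)/2 = 51·252/2 = 51·126 = 6426.

6426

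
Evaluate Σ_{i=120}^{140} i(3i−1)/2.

Σ i(3i−1)/2 = (3Σi² − Σi) / 2 over i = 120..140.
Σi = 9870 − 7140 = 2730 and Σi² = 924490 − 568820 = 355670.
(3·355670 − 1·2730) / 2 = 1064280/2 = 532140.

532140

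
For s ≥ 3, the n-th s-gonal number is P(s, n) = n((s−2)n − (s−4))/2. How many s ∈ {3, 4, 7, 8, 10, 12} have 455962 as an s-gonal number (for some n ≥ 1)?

1

s = 3: P(3, 954) = 455535 and P(3, 955) = 456490; 455962 is not s-gonal.
s = 4: P(4, 675) = 455625 and P(4, 676) = 456976; 455962 is not s-gonal.
s = 7: P(7, 427) = 455182 and P(7, 428) = 457318; 455962 is not s-gonal.
s = 8: P(8, 390) = 455520 and P(8, 391) = 457861; 455962 is not s-gonal.
s = 10: P(10, 338) = 455962. ✓
s = 12: P(12, 302) = 454812 and P(12, 303) = 457833; 455962 is not s-gonal.
Hits: s ∈ {10} → 1.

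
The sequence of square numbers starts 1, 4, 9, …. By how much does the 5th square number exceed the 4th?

9

n² − (n−1)² = 2n − 1, so 5² − 4² = 2·5 − 1 = 9.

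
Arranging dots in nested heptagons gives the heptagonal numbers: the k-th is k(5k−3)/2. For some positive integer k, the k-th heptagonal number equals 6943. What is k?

53

Set n(5n−3)/2 = 6943, giving 5n² − 3n − 13886 = 0.
So n = (3 + 527) / 10 = 530/10 = 53.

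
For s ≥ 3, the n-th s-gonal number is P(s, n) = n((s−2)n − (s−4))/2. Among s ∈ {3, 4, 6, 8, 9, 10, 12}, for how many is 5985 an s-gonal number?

2

s = 3: P(3, 108) = 5886 and P(3, 109) = 5995; 5985 is not s-gonal.
s = 4: P(4, 77) = 5929 and P(4, 78) = 6084; 5985 is not s-gonal.
s = 6: P(6, 54) = 5778 and P(6, 55) = 5995; 5985 is not s-gonal.
s = 8: P(8, 45) = 5985. ✓
s = 9: P(9, 41) = 5781 and P(9, 42) = 6069; 5985 is not s-gonal.
s = 10: P(10, 39) = 5967 and P(10, 40) = 6280; 5985 is not s-gonal.
s = 12: P(12, 35) = 5985. ✓
Hits: s ∈ {8, 12} → 2.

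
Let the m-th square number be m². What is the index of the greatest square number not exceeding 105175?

Solve n² ≤ 105175 for integer n.
n = 324 gives 104976 ≤ 105175, while n = 325 gives 105625 > 105175; so the answer is index 324.

324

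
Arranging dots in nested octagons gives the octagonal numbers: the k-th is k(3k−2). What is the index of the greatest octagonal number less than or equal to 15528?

Solve n(3n−2) ≤ 15528 for integer n.
n = 72 gives 15408 ≤ 15528, while n = 73 gives 15841 > 15528; so the answer is index 72.

72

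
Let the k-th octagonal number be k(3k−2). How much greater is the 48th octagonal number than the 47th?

Consecutive octagonal numbers differ by 6n − 5: here 6·48 − 5 = 283.

283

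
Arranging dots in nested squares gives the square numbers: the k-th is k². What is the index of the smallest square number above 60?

8

Solve n² > 60 for integer n.
The largest n with value ≤ 60 is 7 (since 49 ≤ 60 < 64), so the first above is n = 8, value 64.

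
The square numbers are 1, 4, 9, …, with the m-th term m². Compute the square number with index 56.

3136

56² = 3136.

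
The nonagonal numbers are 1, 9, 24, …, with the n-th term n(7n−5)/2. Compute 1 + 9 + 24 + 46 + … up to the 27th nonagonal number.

23310

Σ i(7i−5)/2 = (7Σi² − 5Σi) / 2 over i = 1..27.
Σi = 378 and Σi² = 6930.
(7·6930 − 5·378) / 2 = 46620/2 = 23310.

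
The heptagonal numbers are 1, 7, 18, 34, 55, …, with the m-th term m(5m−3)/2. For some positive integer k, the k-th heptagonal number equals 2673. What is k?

33

Set n(5n−3)/2 = 2673, giving 5n² − 3n − 5346 = 0.
The discriminant is 9 + 40·2673 = 106929, and √106929 = 327.
So n = (3 + 327) / 10 = 330/10 = 33.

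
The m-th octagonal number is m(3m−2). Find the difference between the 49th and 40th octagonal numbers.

2385

49·(3·49 − 2) = 7105 and 40·(3·40 − 2) = 4720.
Difference: 7105 − 4720 = 2385.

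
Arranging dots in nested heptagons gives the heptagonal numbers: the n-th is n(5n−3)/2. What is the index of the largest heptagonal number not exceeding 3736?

38

Solve n(5n−3)/2 ≤ 3736 for integer n.
n = 38 gives 3553 ≤ 3736, while n = 39 gives 3744 > 3736; so the answer is index 38.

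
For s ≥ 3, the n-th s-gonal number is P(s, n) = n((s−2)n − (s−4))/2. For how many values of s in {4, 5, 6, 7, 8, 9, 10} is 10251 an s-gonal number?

s = 4: P(4, 101) = 10201 and P(4, 102) = 10404; 10251 is not s-gonal.
s = 5: P(5, 82) = 10045 and P(5, 83) = 10292; 10251 is not s-gonal.
s = 6: P(6, 71) = 10011 and P(6, 72) = 10296; 10251 is not s-gonal.
s = 7: P(7, 64) = 10144 and P(7, 65) = 10465; 10251 is not s-gonal.
s = 8: P(8, 58) = 9976 and P(8, 59) = 10325; 10251 is not s-gonal.
s = 9: P(9, 54) = 10071 and P(9, 55) = 10450; 10251 is not s-gonal.
s = 10: P(10, 51) = 10251. ✓
Hits: s ∈ {10} → 1.

1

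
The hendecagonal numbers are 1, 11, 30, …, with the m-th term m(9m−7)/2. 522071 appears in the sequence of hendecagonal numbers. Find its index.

Set n(9n−7)/2 = 522071, giving 9n² − 7n − 1044142 = 0.
The discriminant is 49 + 72·522071 = 37589161, and √37589161 = 6131.
So n = (7 + 6131) / 18 = 6138/18 = 341.

341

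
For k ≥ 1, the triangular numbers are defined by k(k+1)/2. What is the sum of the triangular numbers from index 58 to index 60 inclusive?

Σ i(i+1)/2 = (Σi² + Σi) / 2 over i = 58..60.
Σi = 1830 − 1653 = 177 and Σi² = 73810 − 63365 = 10445.
(1·10445 + 1·177) / 2 = 10622/2 = 5311.

5311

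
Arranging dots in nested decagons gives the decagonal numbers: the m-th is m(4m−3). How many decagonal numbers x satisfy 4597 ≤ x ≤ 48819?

The n-th decagonal number is n(4n−3).
Smallest index with value ≥ 4597: n = 35 (giving 4795).
Largest index with value ≤ 48819: n = 110 (giving 48070).
Indices 35 through 110: 76 terms.

76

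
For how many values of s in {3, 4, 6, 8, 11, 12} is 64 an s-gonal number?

2

s = 3: P(3, 10) = 55 and P(3, 11) = 66; 64 is not s-gonal.
s = 4: P(4, 8) = 64. ✓
s = 6: P(6, 5) = 45 and P(6, 6) = 66; 64 is not s-gonal.
s = 8: P(8, 4) = 40 and P(8, 5) = 65; 64 is not s-gonal.
s = 11: P(11, 4) = 58 and P(11, 5) = 95; 64 is not s-gonal.
s = 12: P(12, 4) = 64. ✓
Hits: s ∈ {4, 12} → 2.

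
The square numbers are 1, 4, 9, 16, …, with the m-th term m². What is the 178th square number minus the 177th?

n² − (n−1)² = 2n − 1, so 178² − 177² = 2·178 − 1 = 355.

355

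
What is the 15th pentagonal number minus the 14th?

Consecutive pentagonal numbers differ by 3n − 2: here 3·15 − 2 = 43.

43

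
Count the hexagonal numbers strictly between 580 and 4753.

31

The n-th hexagonal number is n(2n−1).
Smallest index with value > 580: n = 18 (giving 630).
Largest index with value < 4753: n = 48 (giving 4560).
Indices 18 through 48: 31 terms.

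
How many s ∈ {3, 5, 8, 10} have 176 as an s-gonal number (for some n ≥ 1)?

2

s = 3: P(3, 18) = 171 and P(3, 19) = 190; 176 is not s-gonal.
s = 5: P(5, 11) = 176. ✓
s = 8: P(8, 8) = 176. ✓
s = 10: P(10, 7) = 175 and P(10, 8) = 232; 176 is not s-gonal.
Hits: s ∈ {5, 8} → 2.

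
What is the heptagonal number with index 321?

321·(5·321 − 3)/2 = 321·1602/2 = 321·801 = 257121.

257121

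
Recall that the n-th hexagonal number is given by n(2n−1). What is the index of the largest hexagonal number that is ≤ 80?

Solve n(2n−1) ≤ 80 for integer n.
n = 6 gives 66 ≤ 80, while n = 7 gives 91 > 80; so the answer is index 6.

6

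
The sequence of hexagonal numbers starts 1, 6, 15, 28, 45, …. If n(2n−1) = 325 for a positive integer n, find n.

Set n(2n−1) = 325, giving 2n² − n − 325 = 0.
The discriminant is 1 + 8·325 = 2601, and √2601 = 51.
So n = (1 + 51) / 4 = 52/4 = 13.

13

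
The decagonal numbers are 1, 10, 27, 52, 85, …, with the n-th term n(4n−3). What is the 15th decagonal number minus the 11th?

404

15·(4·15 − 3) = 855 and 11·(4·11 − 3) = 451.
Difference: 855 − 451 = 404.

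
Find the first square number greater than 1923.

1936

Solve n² > 1923 for integer n.
The largest n with value ≤ 1923 is 43 (since 1849 ≤ 1923 < 1936), so the first above is n = 44, value 1936.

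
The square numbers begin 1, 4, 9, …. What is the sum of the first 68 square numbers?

Σ_{i=1}^{68} i² = 68·69·137/6 = 107134.

107134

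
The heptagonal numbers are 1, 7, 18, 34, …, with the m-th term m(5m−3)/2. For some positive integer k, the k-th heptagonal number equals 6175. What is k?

50

Set n(5n−3)/2 = 6175, giving 5n² − 3n − 12350 = 0.
The discriminant is 9 + 40·6175 = 247009, and √247009 = 497.
So n = (3 + 497) / 10 = 500/10 = 50.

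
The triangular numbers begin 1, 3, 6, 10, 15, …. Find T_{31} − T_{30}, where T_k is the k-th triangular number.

31

Consecutive triangular numbers differ by n: T_{31} − T_{30} = 31.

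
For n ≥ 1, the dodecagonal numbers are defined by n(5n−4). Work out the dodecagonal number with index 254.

The 254th dodecagonal number is n(5n−4) with n = 254.
254·(5·254 − 4) = 254·1266 = 321564.

321564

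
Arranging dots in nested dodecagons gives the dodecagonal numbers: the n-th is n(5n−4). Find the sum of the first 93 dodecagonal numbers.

Σ i(5i−4) = 5Σi² − 4Σi over i = 1..93.
Σi = 4371 and Σi² = 272459.
5·272459 − 4·4371 = 1344811.

1344811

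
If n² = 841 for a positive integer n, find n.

We need n² = 841, so n = √841 = 29.

29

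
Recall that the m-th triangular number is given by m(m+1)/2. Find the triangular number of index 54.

54·55/2 = 2970/2 = 1485.

1485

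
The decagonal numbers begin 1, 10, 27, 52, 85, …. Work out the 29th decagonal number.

The 29th decagonal number is n(4n−3) with n = 29.
29·(4·29 − 3) = 29·113 = 3277.

3277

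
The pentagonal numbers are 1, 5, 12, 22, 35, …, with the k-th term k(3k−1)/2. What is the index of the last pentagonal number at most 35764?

154

Solve n(3n−1)/2 ≤ 35764 for integer n.
n = 154 gives 35497 ≤ 35764, while n = 155 gives 35960 > 35764; so the answer is index 154.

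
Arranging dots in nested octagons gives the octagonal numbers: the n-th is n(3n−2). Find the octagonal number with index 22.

1408

22·(3·22 − 2) = 22·64 = 1408.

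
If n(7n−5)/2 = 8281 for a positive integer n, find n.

Set n(7n−5)/2 = 8281, giving 7n² − 5n − 16562 = 0.
The discriminant is 25 + 56·8281 = 463761, and √463761 = 681.
So n = (5 + 681) / 14 = 686/14 = 49.
Check: 49·(7·49 − 5)/2 = 8281. ✓

49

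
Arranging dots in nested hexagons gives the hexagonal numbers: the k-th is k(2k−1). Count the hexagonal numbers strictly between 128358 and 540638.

The n-th hexagonal number is n(2n−1).
Smallest index with value > 128358: n = 254 (giving 128778).
Largest index with value < 540638: n = 520 (giving 540280).
Indices 254 through 520: 267 terms.

267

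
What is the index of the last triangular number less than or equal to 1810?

Solve n(n+1)/2 ≤ 1810 for integer n.
n = 59 gives 1770 ≤ 1810, while n = 60 gives 1830 > 1810; so the answer is index 59.

59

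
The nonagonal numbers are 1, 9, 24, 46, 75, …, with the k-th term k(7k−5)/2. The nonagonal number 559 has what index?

Set n(7n−5)/2 = 559, giving 7n² − 5n − 1118 = 0.
The discriminant is 25 + 56·559 = 31329, and √31329 = 177.
So n = (5 + 177) / 14 = 182/14 = 13.

13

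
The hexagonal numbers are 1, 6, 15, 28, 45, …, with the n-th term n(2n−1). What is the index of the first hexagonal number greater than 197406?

Solve n(2n−1) > 197406 for integer n.
The largest n with value ≤ 197406 is 314 (since 196878 ≤ 197406 < 198135), so the first above is n = 315, value 198135.

315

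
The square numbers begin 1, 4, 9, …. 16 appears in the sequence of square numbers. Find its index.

4

We need n² = 16, so n = √16 = 4.
Check: 4² = 16. ✓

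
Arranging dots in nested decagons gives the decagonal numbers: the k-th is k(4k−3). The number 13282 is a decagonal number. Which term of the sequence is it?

Set n(4n−3) = 13282, giving 4n² − 3n − 13282 = 0.
So n = (3 + 461) / 8 = 464/8 = 58.

58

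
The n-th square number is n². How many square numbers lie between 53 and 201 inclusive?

7

The n-th square number is n².
Smallest index with value ≥ 53: n = 8 (giving 64).
Largest index with value ≤ 201: n = 14 (giving 196).
Indices 8 through 14: 7 terms.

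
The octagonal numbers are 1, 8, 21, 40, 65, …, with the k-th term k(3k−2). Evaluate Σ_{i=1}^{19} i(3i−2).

7030

Σ i(3i−2) = 3Σi² − 2Σi over i = 1..19.
Σi = 190 and Σi² = 2470.
3·2470 − 2·190 = 7030.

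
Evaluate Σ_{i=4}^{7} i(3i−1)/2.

Σ i(3i−1)/2 = (3Σi² − Σi) / 2 over i = 4..7.
Σi = 28 − 6 = 22 and Σi² = 140 − 14 = 126.
(3·126 − 1·22) / 2 = 356/2 = 178.

178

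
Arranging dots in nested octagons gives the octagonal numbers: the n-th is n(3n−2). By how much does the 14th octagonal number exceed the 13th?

Consecutive octagonal numbers differ by 6n − 5: here 6·14 − 5 = 79.

79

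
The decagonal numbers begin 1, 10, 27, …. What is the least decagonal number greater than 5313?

Solve n(4n−3) > 5313 for integer n.
The largest n with value ≤ 5313 is 36 (since 5076 ≤ 5313 < 5365), so the first above is n = 37, value 5365.

5365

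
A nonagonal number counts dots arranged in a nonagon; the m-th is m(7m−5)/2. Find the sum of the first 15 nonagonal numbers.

4040

Σ i(7i−5)/2 = (7Σi² − 5Σi) / 2 over i = 1..15.
Σi = 120 and Σi² = 1240.
(7·1240 − 5·120) / 2 = 8080/2 = 4040.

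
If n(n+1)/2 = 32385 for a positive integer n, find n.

Set n(n+1)/2 = 32385, giving n² + n − 64770 = 0.
So n = (-1 + 509) / 2 = 508/2 = 254.

254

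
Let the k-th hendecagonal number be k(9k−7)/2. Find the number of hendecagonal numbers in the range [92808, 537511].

The n-th hendecagonal number is n(9n−7)/2.
Smallest index with value ≥ 92808: n = 144 (giving 92808).
Largest index with value ≤ 537511: n = 346 (giving 537511).
Indices 144 through 346: 203 terms.

203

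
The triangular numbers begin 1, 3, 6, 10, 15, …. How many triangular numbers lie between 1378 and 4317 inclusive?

The n-th triangular number is n(n+1)/2.
Smallest index with value ≥ 1378: n = 52 (giving 1378).
Largest index with value ≤ 4317: n = 92 (giving 4278).
Indices 52 through 92: 41 terms.

41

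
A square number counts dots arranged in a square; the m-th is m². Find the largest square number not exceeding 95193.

Solve n² ≤ 95193 for integer n.
n = 308 gives 94864 ≤ 95193, while n = 309 gives 95481 > 95193; so the answer is 94864.

94864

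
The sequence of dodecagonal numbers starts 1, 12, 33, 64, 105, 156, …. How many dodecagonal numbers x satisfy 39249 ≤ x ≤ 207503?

The n-th dodecagonal number is n(5n−4).
Smallest index with value ≥ 39249: n = 89 (giving 39249).
Largest index with value ≤ 207503: n = 204 (giving 207264).
Indices 89 through 204: 116 terms.

116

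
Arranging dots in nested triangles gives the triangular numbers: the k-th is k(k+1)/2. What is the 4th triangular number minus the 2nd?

4·5/2 = 10 and 2·3/2 = 3.
Difference: 10 − 3 = 7.

7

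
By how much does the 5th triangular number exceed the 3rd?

5·6/2 = 15 and 3·4/2 = 6.
Difference: 15 − 6 = 9.

9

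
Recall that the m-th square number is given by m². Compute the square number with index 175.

The 175th square number is n² with n = 175.
175² = 30625.

30625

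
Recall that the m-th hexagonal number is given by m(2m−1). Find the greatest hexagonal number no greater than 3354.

3321

Solve n(2n−1) ≤ 3354 for integer n.
n = 41 gives 3321 ≤ 3354, while n = 42 gives 3486 > 3354; so the answer is 3321.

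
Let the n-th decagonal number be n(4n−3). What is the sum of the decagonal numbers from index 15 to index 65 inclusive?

364480

Σ i(4i−3) = 4Σi² − 3Σi over i = 15..65.
Σi = 2145 − 105 = 2040 and Σi² = 93665 − 1015 = 92650.
4·92650 − 3·2040 = 364480.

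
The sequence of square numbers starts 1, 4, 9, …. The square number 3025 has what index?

We need n² = 3025, so n = √3025 = 55.

55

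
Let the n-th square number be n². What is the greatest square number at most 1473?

Solve n² ≤ 1473 for integer n.
n = 38 gives 1444 ≤ 1473, while n = 39 gives 1521 > 1473; so the answer is 1444.

1444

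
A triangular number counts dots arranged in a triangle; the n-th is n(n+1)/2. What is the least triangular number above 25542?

Solve n(n+1)/2 > 25542 for integer n.
The largest n with value ≤ 25542 is 225 (since 25425 ≤ 25542 < 25651), so the first above is n = 226, value 25651.

25651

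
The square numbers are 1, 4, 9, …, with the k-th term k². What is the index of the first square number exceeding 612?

25

Solve n² > 612 for integer n.
The largest n with value ≤ 612 is 24 (since 576 ≤ 612 < 625), so the first above is n = 25, value 625.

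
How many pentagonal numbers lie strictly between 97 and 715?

The n-th pentagonal number is n(3n−1)/2.
Smallest index with value > 97: n = 9 (giving 117).
Largest index with value < 715: n = 21 (giving 651).
Indices 9 through 21: 13 terms.

13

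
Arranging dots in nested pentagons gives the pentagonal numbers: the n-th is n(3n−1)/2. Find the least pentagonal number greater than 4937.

Solve n(3n−1)/2 > 4937 for integer n.
The largest n with value ≤ 4937 is 57 (since 4845 ≤ 4937 < 5017), so the first above is n = 58, value 5017.

5017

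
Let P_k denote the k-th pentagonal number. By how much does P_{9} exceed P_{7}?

9·(3·9 − 1)/2 = 117 and 7·(3·7 − 1)/2 = 70.
Difference: 117 − 70 = 47.

47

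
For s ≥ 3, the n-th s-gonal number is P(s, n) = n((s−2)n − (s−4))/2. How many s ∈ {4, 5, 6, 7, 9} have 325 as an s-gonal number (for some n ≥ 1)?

s = 4: P(4, 18) = 324 and P(4, 19) = 361; 325 is not s-gonal.
s = 5: P(5, 14) = 287 and P(5, 15) = 330; 325 is not s-gonal.
s = 6: P(6, 13) = 325. ✓
s = 7: P(7, 11) = 286 and P(7, 12) = 342; 325 is not s-gonal.
s = 9: P(9, 10) = 325. ✓
Hits: s ∈ {6, 9} → 2.

2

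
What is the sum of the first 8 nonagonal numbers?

624

Σ i(7i−5)/2 = (7Σi² − 5Σi) / 2 over i = 1..8.
Σi = 36 and Σi² = 204.
(7·204 − 5·36) / 2 = 1248/2 = 624.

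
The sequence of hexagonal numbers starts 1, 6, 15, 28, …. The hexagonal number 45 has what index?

Set n(2n−1) = 45, giving 2n² − n − 45 = 0.
The discriminant is 1 + 8·45 = 361, and √361 = 19.
So n = (1 + 19) / 4 = 20/4 = 5.

5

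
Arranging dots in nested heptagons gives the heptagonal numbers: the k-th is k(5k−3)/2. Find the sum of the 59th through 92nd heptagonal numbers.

Σ i(5i−3)/2 = (5Σi² − 3Σi) / 2 over i = 59..92.
Σi = 4278 − 1711 = 2567 and Σi² = 263810 − 66729 = 197081.
(5·197081 − 3·2567) / 2 = 977704/2 = 488852.

488852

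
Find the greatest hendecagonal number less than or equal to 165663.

Solve n(9n−7)/2 ≤ 165663 for integer n.
n = 192 gives 165216 ≤ 165663, while n = 193 gives 166945 > 165663; so the answer is 165216.

165216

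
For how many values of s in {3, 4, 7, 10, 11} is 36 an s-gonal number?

2

s = 3: P(3, 8) = 36. ✓
s = 4: P(4, 6) = 36. ✓
s = 7: P(7, 4) = 34 and P(7, 5) = 55; 36 is not s-gonal.
s = 10: P(10, 3) = 27 and P(10, 4) = 52; 36 is not s-gonal.
s = 11: P(11, 3) = 30 and P(11, 4) = 58; 36 is not s-gonal.
Hits: s ∈ {3, 4} → 2.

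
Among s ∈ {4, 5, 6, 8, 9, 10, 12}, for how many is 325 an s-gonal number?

2

s = 4: P(4, 18) = 324 and P(4, 19) = 361; 325 is not s-gonal.
s = 5: P(5, 14) = 287 and P(5, 15) = 330; 325 is not s-gonal.
s = 6: P(6, 13) = 325. ✓
s = 8: P(8, 10) = 280 and P(8, 11) = 341; 325 is not s-gonal.
s = 9: P(9, 10) = 325. ✓
s = 10: P(10, 9) = 297 and P(10, 10) = 370; 325 is not s-gonal.
s = 12: P(12, 8) = 288 and P(12, 9) = 369; 325 is not s-gonal.
Hits: s ∈ {6, 9} → 2.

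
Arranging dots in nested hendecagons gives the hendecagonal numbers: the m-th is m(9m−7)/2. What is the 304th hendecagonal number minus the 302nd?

304·(9·304 − 7)/2 = 414808 and 302·(9·302 − 7)/2 = 409361.
Difference: 414808 − 409361 = 5447.

5447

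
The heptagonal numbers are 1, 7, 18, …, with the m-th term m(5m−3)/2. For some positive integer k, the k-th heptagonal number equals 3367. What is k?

Set n(5n−3)/2 = 3367, giving 5n² − 3n − 6734 = 0.
The discriminant is 9 + 40·3367 = 134689, and √134689 = 367.
So n = (3 + 367) / 10 = 370/10 = 37.
Check: 37·(5·37 − 3)/2 = 3367. ✓

37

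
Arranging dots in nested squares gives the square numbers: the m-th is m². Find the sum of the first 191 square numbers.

Σ_{i=1}^{191} i² = 191·192·383/6 = 2340896.

2340896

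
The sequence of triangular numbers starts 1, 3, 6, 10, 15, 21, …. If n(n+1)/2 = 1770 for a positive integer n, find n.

Set n(n+1)/2 = 1770, giving n² + n − 3540 = 0.
The discriminant is 1 + 8·1770 = 14161, and √14161 = 119.
So n = (-1 + 119) / 2 = 118/2 = 59.

59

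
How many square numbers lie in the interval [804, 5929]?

49

The n-th square number is n².
Smallest index with value ≥ 804: n = 29 (giving 841).
Largest index with value ≤ 5929: n = 77 (giving 5929).
Indices 29 through 77: 49 terms.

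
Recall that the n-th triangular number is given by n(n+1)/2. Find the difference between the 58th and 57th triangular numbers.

58

Consecutive triangular numbers differ by n: T_{58} − T_{57} = 58.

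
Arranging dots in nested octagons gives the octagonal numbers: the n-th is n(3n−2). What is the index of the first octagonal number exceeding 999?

Solve n(3n−2) > 999 for integer n.
The largest n with value ≤ 999 is 18 (since 936 ≤ 999 < 1045), so the first above is n = 19, value 1045.

19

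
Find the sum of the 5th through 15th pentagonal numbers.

1760

Σ i(3i−1)/2 = (3Σi² − Σi) / 2 over i = 5..15.
Σi = 120 − 10 = 110 and Σi² = 1240 − 30 = 1210.
(3·1210 − 1·110) / 2 = 3520/2 = 1760.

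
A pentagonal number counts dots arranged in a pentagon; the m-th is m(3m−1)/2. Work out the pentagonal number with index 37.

2035

37·(3·37 − 1)/2 = 37·110/2 = 37·55 = 2035.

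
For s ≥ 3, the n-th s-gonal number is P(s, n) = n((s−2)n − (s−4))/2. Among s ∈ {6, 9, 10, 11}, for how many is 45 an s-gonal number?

s = 6: P(6, 5) = 45. ✓
s = 9: P(9, 3) = 24 and P(9, 4) = 46; 45 is not s-gonal.
s = 10: P(10, 3) = 27 and P(10, 4) = 52; 45 is not s-gonal.
s = 11: P(11, 3) = 30 and P(11, 4) = 58; 45 is not s-gonal.
Hits: s ∈ {6} → 1.

1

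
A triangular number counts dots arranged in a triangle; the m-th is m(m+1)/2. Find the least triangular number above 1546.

Solve n(n+1)/2 > 1546 for integer n.
The largest n with value ≤ 1546 is 55 (since 1540 ≤ 1546 < 1596), so the first above is n = 56, value 1596.

1596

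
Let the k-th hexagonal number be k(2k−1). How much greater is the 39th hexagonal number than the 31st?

39·(2·39 − 1) = 3003 and 31·(2·31 − 1) = 1891.
Difference: 3003 − 1891 = 1112.

1112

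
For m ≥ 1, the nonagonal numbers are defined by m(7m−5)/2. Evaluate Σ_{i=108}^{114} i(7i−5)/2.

300020

Σ i(7i−5)/2 = (7Σi² − 5Σi) / 2 over i = 108..114.
Σi = 6555 − 5778 = 777 and Σi² = 500365 − 414090 = 86275.
(7·86275 − 5·777) / 2 = 600040/2 = 300020.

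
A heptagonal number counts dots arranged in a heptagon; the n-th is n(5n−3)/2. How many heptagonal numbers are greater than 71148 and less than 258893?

The n-th heptagonal number is n(5n−3)/2.
Smallest index with value > 71148: n = 169 (giving 71149).
Largest index with value < 258893: n = 322 (giving 258727).
Indices 169 through 322: 154 terms.

154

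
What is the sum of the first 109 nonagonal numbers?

1516735

Σ i(7i−5)/2 = (7Σi² − 5Σi) / 2 over i = 1..109.
Σi = 5995 and Σi² = 437635.
(7·437635 − 5·5995) / 2 = 3033470/2 = 1516735.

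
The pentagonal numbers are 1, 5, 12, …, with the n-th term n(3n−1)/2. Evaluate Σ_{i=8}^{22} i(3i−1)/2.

Σ i(3i−1)/2 = (3Σi² − Σi) / 2 over i = 8..22.
Σi = 253 − 28 = 225 and Σi² = 3795 − 140 = 3655.
(3·3655 − 1·225) / 2 = 10740/2 = 5370.

5370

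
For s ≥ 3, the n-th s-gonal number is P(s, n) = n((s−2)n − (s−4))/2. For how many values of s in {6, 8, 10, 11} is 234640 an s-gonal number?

1

s = 6: P(6, 342) = 233586 and P(6, 343) = 234955; 234640 is not s-gonal.
s = 8: P(8, 280) = 234640. ✓
s = 10: P(10, 242) = 233530 and P(10, 243) = 235467; 234640 is not s-gonal.
s = 11: P(11, 228) = 233130 and P(11, 229) = 235183; 234640 is not s-gonal.
Hits: s ∈ {8} → 1.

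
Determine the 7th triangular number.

28

The 7th triangular number is n(n+1)/2 with n = 7.
7·8/2 = 56/2 = 28.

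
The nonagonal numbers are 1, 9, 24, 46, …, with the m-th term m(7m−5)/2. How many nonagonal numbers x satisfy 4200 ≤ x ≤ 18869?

The n-th nonagonal number is n(7n−5)/2.
Smallest index with value ≥ 4200: n = 35 (giving 4200).
Largest index with value ≤ 18869: n = 73 (giving 18469).
Indices 35 through 73: 39 terms.

39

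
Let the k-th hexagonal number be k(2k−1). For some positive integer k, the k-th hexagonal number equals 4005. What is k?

45

Set n(2n−1) = 4005, giving 2n² − n − 4005 = 0.
The discriminant is 1 + 8·4005 = 32041, and √32041 = 179.
So n = (1 + 179) / 4 = 180/4 = 45.
Check: 45·(2·45 − 1) = 4005. ✓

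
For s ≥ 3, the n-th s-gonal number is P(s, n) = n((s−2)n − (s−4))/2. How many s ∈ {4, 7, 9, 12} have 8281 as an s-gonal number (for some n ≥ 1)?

2

s = 4: P(4, 91) = 8281. ✓
s = 7: P(7, 57) = 8037 and P(7, 58) = 8323; 8281 is not s-gonal.
s = 9: P(9, 49) = 8281. ✓
s = 12: P(12, 41) = 8241 and P(12, 42) = 8652; 8281 is not s-gonal.
Hits: s ∈ {4, 9} → 2.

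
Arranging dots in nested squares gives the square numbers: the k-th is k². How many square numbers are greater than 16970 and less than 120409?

216

The n-th square number is n².
Smallest index with value > 16970: n = 131 (giving 17161).
Largest index with value < 120409: n = 346 (giving 119716).
Indices 131 through 346: 216 terms.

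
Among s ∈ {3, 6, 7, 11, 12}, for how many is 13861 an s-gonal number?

1

s = 3: P(3, 166) = 13861. ✓
s = 6: P(6, 83) = 13695 and P(6, 84) = 14028; 13861 is not s-gonal.
s = 7: P(7, 74) = 13579 and P(7, 75) = 13950; 13861 is not s-gonal.
s = 11: P(11, 55) = 13420 and P(11, 56) = 13916; 13861 is not s-gonal.
s = 12: P(12, 53) = 13833 and P(12, 54) = 14364; 13861 is not s-gonal.
Hits: s ∈ {3} → 1.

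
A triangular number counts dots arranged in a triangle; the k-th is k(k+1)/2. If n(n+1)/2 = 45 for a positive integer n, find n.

9

Set n(n+1)/2 = 45, giving n² + n − 90 = 0.
The discriminant is 1 + 8·45 = 361, and √361 = 19.
So n = (-1 + 19) / 2 = 18/2 = 9.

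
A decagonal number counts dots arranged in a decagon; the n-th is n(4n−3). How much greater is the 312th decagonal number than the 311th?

2489

Consecutive decagonal numbers differ by 8n − 7: here 8·312 − 7 = 2489.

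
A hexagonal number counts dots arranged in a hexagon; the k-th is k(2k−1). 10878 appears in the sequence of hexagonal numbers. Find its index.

Set n(2n−1) = 10878, giving 2n² − n − 10878 = 0.
So n = (1 + 295) / 4 = 296/4 = 74.
Check: 74·(2·74 − 1) = 10878. ✓

74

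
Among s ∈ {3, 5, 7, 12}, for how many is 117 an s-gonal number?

s = 3: P(3, 14) = 105 and P(3, 15) = 120; 117 is not s-gonal.
s = 5: P(5, 9) = 117. ✓
s = 7: P(7, 7) = 112 and P(7, 8) = 148; 117 is not s-gonal.
s = 12: P(12, 5) = 105 and P(12, 6) = 156; 117 is not s-gonal.
Hits: s ∈ {5} → 1.

1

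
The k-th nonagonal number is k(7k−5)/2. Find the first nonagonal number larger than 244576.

245125

Solve n(7n−5)/2 > 244576 for integer n.
The largest n with value ≤ 244576 is 264 (since 243276 ≤ 244576 < 245125), so the first above is n = 265, value 245125.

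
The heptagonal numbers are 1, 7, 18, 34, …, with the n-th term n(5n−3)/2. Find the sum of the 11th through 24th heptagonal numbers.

Σ i(5i−3)/2 = (5Σi² − 3Σi) / 2 over i = 11..24.
Σi = 300 − 55 = 245 and Σi² = 4900 − 385 = 4515.
(5·4515 − 3·245) / 2 = 21840/2 = 10920.

10920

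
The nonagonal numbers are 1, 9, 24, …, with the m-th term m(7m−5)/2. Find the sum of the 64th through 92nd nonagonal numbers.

618976

Σ i(7i−5)/2 = (7Σi² − 5Σi) / 2 over i = 64..92.
Σi = 4278 − 2016 = 2262 and Σi² = 263810 − 85344 = 178466.
(7·178466 − 5·2262) / 2 = 1237952/2 = 618976.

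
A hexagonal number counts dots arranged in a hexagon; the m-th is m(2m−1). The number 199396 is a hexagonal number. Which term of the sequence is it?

Set n(2n−1) = 199396, giving 2n² − n − 199396 = 0.
The discriminant is 1 + 8·199396 = 1595169, and √1595169 = 1263.
So n = (1 + 1263) / 4 = 1264/4 = 316.

316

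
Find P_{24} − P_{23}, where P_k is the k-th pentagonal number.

70

Consecutive pentagonal numbers differ by 3n − 2: here 3·24 − 2 = 70.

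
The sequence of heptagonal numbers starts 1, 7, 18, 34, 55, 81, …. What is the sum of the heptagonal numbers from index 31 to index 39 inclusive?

27240

Σ i(5i−3)/2 = (5Σi² − 3Σi) / 2 over i = 31..39.
Σi = 780 − 465 = 315 and Σi² = 20540 − 9455 = 11085.
(5·11085 − 3·315) / 2 = 54480/2 = 27240.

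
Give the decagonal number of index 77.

23485

The 77th decagonal number is n(4n−3) with n = 77.
77·(4·77 − 3) = 77·305 = 23485.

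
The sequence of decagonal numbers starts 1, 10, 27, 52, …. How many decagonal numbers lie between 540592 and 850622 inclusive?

The n-th decagonal number is n(4n−3).
Smallest index with value ≥ 540592: n = 368 (giving 540592).
Largest index with value ≤ 850622: n = 461 (giving 848701).
Indices 368 through 461: 94 terms.

94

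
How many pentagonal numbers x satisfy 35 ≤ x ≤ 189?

The n-th pentagonal number is n(3n−1)/2.
Smallest index with value ≥ 35: n = 5 (giving 35).
Largest index with value ≤ 189: n = 11 (giving 176).
Indices 5 through 11: 7 terms.

7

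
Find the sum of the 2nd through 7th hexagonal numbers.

251

Σ i(2i−1) = 2Σi² − Σi over i = 2..7.
Σi = 28 − 1 = 27 and Σi² = 140 − 1 = 139.
2·139 − 1·27 = 251.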